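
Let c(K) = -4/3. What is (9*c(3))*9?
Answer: -108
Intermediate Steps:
c(K) = -4/3 (c(K) = -4*⅓ = -4/3)
(9*c(3))*9 = (9*(-4/3))*9 = -12*9 = -108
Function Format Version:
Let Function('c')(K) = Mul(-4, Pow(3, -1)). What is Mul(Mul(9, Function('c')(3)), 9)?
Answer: -108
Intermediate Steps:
Function('c')(K) = Rational(-4, 3) (Function('c')(K) = Mul(-4, Rational(1, 3)) = Rational(-4, 3))
Mul(Mul(9, Function('c')(3)), 9) = Mul(Mul(9, Rational(-4, 3)), 9) = Mul(-12, 9) = -108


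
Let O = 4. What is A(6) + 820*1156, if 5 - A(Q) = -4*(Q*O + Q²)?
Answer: 948165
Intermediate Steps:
A(Q) = 5 + 4*Q² + 16*Q (A(Q) = 5 - (-4)*(Q*4 + Q²) = 5 - (-4)*(4*Q + Q²) = 5 - (-4)*(Q² + 4*Q) = 5 - (-16*Q - 4*Q²) = 5 + (4*Q² + 16*Q) = 5 + 4*Q² + 16*Q)
A(6) + 820*1156 = (5 + 4*6² + 16*6) + 820*1156 = (5 + 4*36 + 96) + 947920 = (5 + 144 + 96) + 947920 = 245 + 947920 = 948165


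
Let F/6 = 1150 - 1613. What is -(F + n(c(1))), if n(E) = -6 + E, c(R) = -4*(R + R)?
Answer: 2792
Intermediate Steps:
c(R) = -8*R
F = -2778 (F = 6*(1150 - 1613) = 6*(-463) = -2778)
-(F + n(c(1))) = -(-2778 + (-6 - 8*1)) = -(-2778 + (-6 - 8)) = -(-2778 - 14) = -1*(-2792) = 2792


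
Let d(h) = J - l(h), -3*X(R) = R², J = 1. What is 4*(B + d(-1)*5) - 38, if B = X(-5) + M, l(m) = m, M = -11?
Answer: -226/3 ≈ -75.333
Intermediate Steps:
X(R) = -R²/3
B = -58/3 (B = -⅓*(-5)² - 11 = -⅓*25 - 11 = -25/3 - 11 = -58/3 ≈ -19.333)
d(h) = 1 - h
4*(B + d(-1)*5) - 38 = 4*(-58/3 + (1 - 1*(-1))*5) - 38 = 4*(-58/3 + (1 + 1)*5) - 38 = 4*(-58/3 + 2*5) - 38 = 4*(-58/3 + 10) - 38 = 4*(-28/3) - 38 = -112/3 - 38 = -226/3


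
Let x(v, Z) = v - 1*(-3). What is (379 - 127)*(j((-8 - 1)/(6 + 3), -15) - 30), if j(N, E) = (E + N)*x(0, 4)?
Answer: -19656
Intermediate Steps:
x(v, Z) = 3 + v (x(v, Z) = v + 3 = 3 + v)
j(N, E) = 3*E + 3*N (j(N, E) = (E + N)*(3 + 0) = (E + N)*3 = 3*E + 3*N)
(379 - 127)*(j((-8 - 1)/(6 + 3), -15) - 30) = (379 - 127)*((3*(-15) + 3*((-8 - 1)/(6 + 3))) - 30) = 252*((-45 + 3*(-9/9)) - 30) = 252*((-45 + 3*(-9*1/9)) - 30) = 252*((-45 + 3*(-1)) - 30) = 252*((-45 - 3) - 30) = 252*(-48 - 30) = 252*(-78) = -19656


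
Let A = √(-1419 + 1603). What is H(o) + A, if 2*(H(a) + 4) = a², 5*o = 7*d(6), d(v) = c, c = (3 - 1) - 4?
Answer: -2/25 + 2*√46 ≈ 13.485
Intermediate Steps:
c = -2 (c = 2 - 4 = -2)
A = 2*√46 (A = √184 = 2*√46 ≈ 13.565)
d(v) = -2
o = -14/5 (o = (7*(-2))/5 = (⅕)*(-14) = -14/5 ≈ -2.8000)
H(a) = -4 + a²/2
H(o) + A = (-4 + (-14/5)²/2) + 2*√46 = (-4 + (½)*(196/25)) + 2*√46 = (-4 + 98/25) + 2*√46 = -2/25 + 2*√46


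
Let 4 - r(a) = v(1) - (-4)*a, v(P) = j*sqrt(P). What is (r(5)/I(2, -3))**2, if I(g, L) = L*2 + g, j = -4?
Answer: 9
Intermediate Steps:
v(P) = -4*sqrt(P)
r(a) = 8 - 4*a (r(a) = 4 - (-4*sqrt(1) - (-4)*a) = 4 - (-4*1 + 4*a) = 4 - (-4 + 4*a) = 4 + (4 - 4*a) = 8 - 4*a)
I(g, L) = g + 2*L (I(g, L) = 2*L + g = g + 2*L)
(r(5)/I(2, -3))**2 = ((8 - 4*5)/(2 + 2*(-3)))**2 = ((8 - 20)/(2 - 6))**2 = (-12/(-4))**2 = (-12*(-1/4))**2 = 3**2 = 9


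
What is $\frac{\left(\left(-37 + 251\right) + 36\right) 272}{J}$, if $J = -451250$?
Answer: $- \frac{272}{1805} \approx -0.15069$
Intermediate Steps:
$\frac{\left(\left(-37 + 251\right) + 36\right) 272}{J} = \frac{\left(\left(-37 + 251\right) + 36\right) 272}{-451250} = \left(214 + 36\right) 272 \left(- \frac{1}{451250}\right) = 250 \cdot 272 \left(- \frac{1}{451250}\right) = 68000 \left(- \frac{1}{451250}\right) = - \frac{272}{1805}$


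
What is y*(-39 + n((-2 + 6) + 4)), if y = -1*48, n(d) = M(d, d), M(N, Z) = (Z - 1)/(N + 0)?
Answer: 1830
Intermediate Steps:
M(N, Z) = (-1 + Z)/N
n(d) = (-1 + d)/d
y = -48
y*(-39 + n((-2 + 6) + 4)) = -48*(-39 + (-1 + ((-2 + 6) + 4))/((-2 + 6) + 4)) = -48*(-39 + (-1 + (4 + 4))/(4 + 4)) = -48*(-39 + (-1 + 8)/8) = -48*(-39 + (⅛)*7) = -48*(-39 + 7/8) = -48*(-305/8) = 1830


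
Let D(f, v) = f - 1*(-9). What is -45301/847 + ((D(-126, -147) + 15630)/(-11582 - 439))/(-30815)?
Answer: -5593568532368/104583922135 ≈ -53.484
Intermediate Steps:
D(f, v) = 9 + f (D(f, v) = f + 9 = 9 + f)
-45301/847 + ((D(-126, -147) + 15630)/(-11582 - 439))/(-30815) = -45301/847 + (((9 - 126) + 15630)/(-11582 - 439))/(-30815) = -45301*1/847 + ((-117 + 15630)/(-12021))*(-1/30815) = -45301/847 + (15513*(-1/12021))*(-1/30815) = -45301/847 - 5171/4007*(-1/30815) = -45301/847 + 5171/123475705 = -5593568532368/104583922135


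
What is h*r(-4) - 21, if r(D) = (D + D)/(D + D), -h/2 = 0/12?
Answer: -21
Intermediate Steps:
h = 0 (h = -0/12 = -2*0 = 0)
r(D) = 1 (r(D) = (2*D)/((2*D)) = (2*D)*(1/(2*D)) = 1)
h*r(-4) - 21 = 0*1 - 21 = 0 - 21 = -21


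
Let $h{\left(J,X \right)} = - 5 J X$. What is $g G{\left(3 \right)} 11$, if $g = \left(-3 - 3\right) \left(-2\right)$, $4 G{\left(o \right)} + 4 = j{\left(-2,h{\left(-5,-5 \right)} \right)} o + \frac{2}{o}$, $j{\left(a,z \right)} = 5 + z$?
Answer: $-11990$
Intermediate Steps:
$h{\left(J,X \right)} = - 5 J X$
$G{\left(o \right)} = -1 + \frac{1}{2 o} - 30 o$ ($G{\left(o \right)} = -1 + \frac{\left(5 - \left(-25\right) \left(-5\right)\right) o + \frac{2}{o}}{4} = -1 + \frac{\left(5 - 125\right) o + \frac{2}{o}}{4} = -1 + \frac{- 120 o + \frac{2}{o}}{4} = -1 - \left(30 o - \frac{1}{2 o}\right) = -1 + \frac{1}{2 o} - 30 o$)
$g = 12$ ($g = \left(-6\right) \left(-2\right) = 12$)
$g G{\left(3 \right)} 11 = 12 \left(-1 + \frac{1}{2 \cdot 3} - 90\right) 11 = 12 \left(-1 + \frac{1}{2} \cdot \frac{1}{3} - 90\right) 11 = 12 \left(-1 + \frac{1}{6} - 90\right) 11 = 12 \left(- \frac{545}{6}\right) 11 = \left(-1090\right) 11 = -11990$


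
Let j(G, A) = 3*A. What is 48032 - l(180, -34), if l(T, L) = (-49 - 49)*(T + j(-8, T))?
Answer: 118592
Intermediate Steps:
l(T, L) = -392*T (l(T, L) = (-49 - 49)*(T + 3*T) = -392*T)
48032 - l(180, -34) = 48032 - (-392)*180 = 48032 - 1*(-70560) = 48032 + 70560 = 118592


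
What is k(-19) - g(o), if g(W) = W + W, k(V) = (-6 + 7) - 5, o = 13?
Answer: -30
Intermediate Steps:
k(V) = -4 (k(V) = 1 - 5 = -4)
g(W) = 2*W
k(-19) - g(o) = -4 - 2*13 = -4 - 1*26 = -4 - 26 = -30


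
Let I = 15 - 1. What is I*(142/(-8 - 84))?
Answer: -497/23 ≈ -21.609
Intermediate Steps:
I = 14
I*(142/(-8 - 84)) = 14*(142/(-8 - 84)) = 14*(142/(-92)) = 14*(142*(-1/92)) = 14*(-71/46) = -497/23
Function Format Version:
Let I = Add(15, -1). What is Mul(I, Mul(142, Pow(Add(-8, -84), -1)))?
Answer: Rational(-497, 23) ≈ -21.609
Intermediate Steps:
I = 14
Mul(I, Mul(142, Pow(Add(-8, -84), -1))) = Mul(14, Mul(142, Pow(Add(-8, -84), -1))) = Mul(14, Mul(142, Pow(-92, -1))) = Mul(14, Mul(142, Rational(-1, 92))) = Mul(14, Rational(-71, 46)) = Rational(-497, 23)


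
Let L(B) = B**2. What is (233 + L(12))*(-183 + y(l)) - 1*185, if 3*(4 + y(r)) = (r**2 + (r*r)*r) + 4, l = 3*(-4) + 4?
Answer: -126480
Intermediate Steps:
l = -8 (l = -12 + 4 = -8)
y(r) = -8/3 + r**2/3 + r**3/3 (y(r) = -4 + ((r**2 + (r*r)*r) + 4)/3 = -4 + ((r**2 + r**2*r) + 4)/3 = -4 + ((r**2 + r**3) + 4)/3 = -4 + (4 + r**2 + r**3)/3 = -4 + (4/3 + r**2/3 + r**3/3) = -8/3 + r**2/3 + r**3/3)
(233 + L(12))*(-183 + y(l)) - 1*185 = (233 + 12**2)*(-183 + (-8/3 + (1/3)*(-8)**2 + (1/3)*(-8)**3)) - 1*185 = (233 + 144)*(-183 + (-8/3 + (1/3)*64 + (1/3)*(-512))) - 185 = 377*(-183 + (-8/3 + 64/3 - 512/3)) - 185 = 377*(-183 - 152) - 185 = 377*(-335) - 185 = -126295 - 185 = -126480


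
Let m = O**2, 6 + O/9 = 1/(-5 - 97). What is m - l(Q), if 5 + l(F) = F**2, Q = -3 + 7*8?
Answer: 140497/1156 ≈ 121.54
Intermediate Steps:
O = -1839/34 (O = -54 + 9/(-5 - 97) = -54 + 9/(-102) = -54 + 9*(-1/102) = -54 - 3/34 = -1839/34 ≈ -54.088)
Q = 53 (Q = -3 + 56 = 53)
m = 3381921/1156 (m = (-1839/34)**2 = 3381921/1156 ≈ 2925.5)
l(F) = -5 + F**2
m - l(Q) = 3381921/1156 - (-5 + 53**2) = 3381921/1156 - (-5 + 2809) = 3381921/1156 - 1*2804 = 3381921/1156 - 2804 = 140497/1156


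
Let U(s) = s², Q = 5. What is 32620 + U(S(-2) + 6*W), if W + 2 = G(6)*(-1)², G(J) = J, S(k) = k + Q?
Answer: 33349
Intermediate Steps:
S(k) = 5 + k (S(k) = k + 5 = 5 + k)
W = 4 (W = -2 + 6*(-1)² = -2 + 6*1 = -2 + 6 = 4)
32620 + U(S(-2) + 6*W) = 32620 + ((5 - 2) + 6*4)² = 32620 + (3 + 24)² = 32620 + 27² = 32620 + 729 = 33349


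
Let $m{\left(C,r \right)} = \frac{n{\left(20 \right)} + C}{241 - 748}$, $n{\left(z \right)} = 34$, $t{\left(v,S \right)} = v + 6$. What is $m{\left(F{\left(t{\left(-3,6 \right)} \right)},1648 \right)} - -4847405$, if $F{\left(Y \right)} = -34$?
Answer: $4847405$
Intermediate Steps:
$t{\left(v,S \right)} = 6 + v$
$m{\left(C,r \right)} = - \frac{34}{507} - \frac{C}{507}$ ($m{\left(C,r \right)} = \frac{34 + C}{241 - 748} = \frac{34 + C}{-507} = \left(34 + C\right) \left(- \frac{1}{507}\right) = - \frac{34}{507} - \frac{C}{507}$)
$m{\left(F{\left(t{\left(-3,6 \right)} \right)},1648 \right)} - -4847405 = \left(- \frac{34}{507} - - \frac{34}{507}\right) - -4847405 = \left(- \frac{34}{507} + \frac{34}{507}\right) + 4847405 = 0 + 4847405 = 4847405$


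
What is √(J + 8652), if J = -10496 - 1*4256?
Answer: 10*I*√61 ≈ 78.103*I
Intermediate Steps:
J = -14752 (J = -10496 - 4256 = -14752)
√(J + 8652) = √(-14752 + 8652) = √(-6100) = 10*I*√61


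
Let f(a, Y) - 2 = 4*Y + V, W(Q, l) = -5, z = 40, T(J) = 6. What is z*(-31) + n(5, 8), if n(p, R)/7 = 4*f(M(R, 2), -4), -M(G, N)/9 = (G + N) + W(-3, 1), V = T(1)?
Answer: -1464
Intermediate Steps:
V = 6
M(G, N) = 45 - 9*G - 9*N (M(G, N) = -9*((G + N) - 5) = -9*(-5 + G + N) = 45 - 9*G - 9*N)
f(a, Y) = 8 + 4*Y (f(a, Y) = 2 + (4*Y + 6) = 2 + (6 + 4*Y) = 8 + 4*Y)
n(p, R) = -224 (n(p, R) = 7*(4*(8 + 4*(-4))) = 7*(4*(8 - 16)) = 7*(4*(-8)) = 7*(-32) = -224)
z*(-31) + n(5, 8) = 40*(-31) - 224 = -1240 - 224 = -1464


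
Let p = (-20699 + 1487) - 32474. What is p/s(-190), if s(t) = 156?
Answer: -25843/78 ≈ -331.32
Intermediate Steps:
p = -51686 (p = -19212 - 32474 = -51686)
p/s(-190) = -51686/156 = -51686*1/156 = -25843/78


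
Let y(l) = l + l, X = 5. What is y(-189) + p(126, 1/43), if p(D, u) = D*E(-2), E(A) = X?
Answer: 252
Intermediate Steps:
E(A) = 5
y(l) = 2*l
p(D, u) = 5*D (p(D, u) = D*5 = 5*D)
y(-189) + p(126, 1/43) = 2*(-189) + 5*126 = -378 + 630 = 252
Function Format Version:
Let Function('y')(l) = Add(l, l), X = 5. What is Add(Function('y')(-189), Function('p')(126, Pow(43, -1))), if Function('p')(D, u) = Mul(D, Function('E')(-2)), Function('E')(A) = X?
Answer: 252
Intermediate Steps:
Function('E')(A) = 5
Function('y')(l) = Mul(2, l)
Function('p')(D, u) = Mul(5, D) (Function('p')(D, u) = Mul(D, 5) = Mul(5, D))
Add(Function('y')(-189), Function('p')(126, Pow(43, -1))) = Add(Mul(2, -189), Mul(5, 126)) = Add(-378, 630) = 252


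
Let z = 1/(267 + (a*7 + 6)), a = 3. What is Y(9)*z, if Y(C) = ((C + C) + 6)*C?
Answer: 36/49 ≈ 0.73469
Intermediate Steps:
Y(C) = C*(6 + 2*C) (Y(C) = (2*C + 6)*C = (6 + 2*C)*C = C*(6 + 2*C))
z = 1/294 (z = 1/(267 + (3*7 + 6)) = 1/(267 + (21 + 6)) = 1/(267 + 27) = 1/294 ≈ 0.0034014)
Y(9)*z = (2*9*(3 + 9))*(1/294) = (2*9*12)*(1/294) = 216*(1/294) = 36/49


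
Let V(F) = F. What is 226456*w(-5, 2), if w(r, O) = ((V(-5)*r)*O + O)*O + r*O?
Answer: 21286864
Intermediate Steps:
w(r, O) = O*r + O*(O - 5*O*r) (w(r, O) = ((-5*r)*O + O)*O + r*O = (-5*O*r + O)*O + O*r = (O - 5*O*r)*O + O*r = O*(O - 5*O*r) + O*r = O*r + O*(O - 5*O*r))
226456*w(-5, 2) = 226456*(2*(2 - 5 - 5*2*(-5))) = 226456*(2*(2 - 5 + 50)) = 226456*(2*47) = 226456*94 = 21286864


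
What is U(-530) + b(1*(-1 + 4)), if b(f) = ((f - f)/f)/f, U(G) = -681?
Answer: -681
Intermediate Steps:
b(f) = 0 (b(f) = (0/f)/f = 0/f = 0)
U(-530) + b(1*(-1 + 4)) = -681 + 0 = -681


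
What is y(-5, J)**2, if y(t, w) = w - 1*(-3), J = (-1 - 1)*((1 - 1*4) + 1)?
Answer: 49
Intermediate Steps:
J = 4 (J = -2*((1 - 4) + 1) = -2*(-3 + 1) = -2*(-2) = 4)
y(t, w) = 3 + w (y(t, w) = w + 3 = 3 + w)
y(-5, J)**2 = (3 + 4)**2 = 7**2 = 49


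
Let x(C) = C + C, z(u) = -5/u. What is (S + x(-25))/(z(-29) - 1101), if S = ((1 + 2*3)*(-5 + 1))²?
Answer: -10643/15962 ≈ -0.66677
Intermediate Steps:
S = 784 (S = ((1 + 6)*(-4))² = (7*(-4))² = (-28)² = 784)
x(C) = 2*C
(S + x(-25))/(z(-29) - 1101) = (784 + 2*(-25))/(-5/(-29) - 1101) = (784 - 50)/(-5*(-1/29) - 1101) = 734/(5/29 - 1101) = 734/(-31924/29) = 734*(-29/31924) = -10643/15962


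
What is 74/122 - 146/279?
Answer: 1417/17019 ≈ 0.083260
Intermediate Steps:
74/122 - 146/279 = 74*(1/122) - 146*1/279 = 37/61 - 146/279 = 1417/17019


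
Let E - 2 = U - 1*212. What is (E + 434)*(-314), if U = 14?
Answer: -74732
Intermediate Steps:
E = -196 (E = 2 + (14 - 1*212) = 2 + (14 - 212) = 2 - 198 = -196)
(E + 434)*(-314) = (-196 + 434)*(-314) = 238*(-314) = -74732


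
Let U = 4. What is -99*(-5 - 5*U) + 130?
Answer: 2605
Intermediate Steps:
-99*(-5 - 5*U) + 130 = -99*(-5 - 5*4) + 130 = -99*(-5 - 20) + 130 = -99*(-25) + 130 = 2475 + 130 = 2605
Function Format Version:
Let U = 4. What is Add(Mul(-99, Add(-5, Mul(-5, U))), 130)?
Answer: 2605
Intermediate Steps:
Add(Mul(-99, Add(-5, Mul(-5, U))), 130) = Add(Mul(-99, Add(-5, Mul(-5, 4))), 130) = Add(Mul(-99, Add(-5, -20)), 130) = Add(Mul(-99, -25), 130) = Add(2475, 130) = 2605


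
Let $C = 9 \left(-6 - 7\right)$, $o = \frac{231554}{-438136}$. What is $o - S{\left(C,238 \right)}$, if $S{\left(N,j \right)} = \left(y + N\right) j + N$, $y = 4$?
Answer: $\frac{5917129971}{219068} \approx 27010.0$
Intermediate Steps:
$o = - \frac{115777}{219068}$ ($o = 231554 \left(- \frac{1}{438136}\right) = - \frac{115777}{219068} \approx -0.5285$)
$C = -117$ ($C = 9 \left(-13\right) = -117$)
$S{\left(N,j \right)} = N + j \left(4 + N\right)$ ($S{\left(N,j \right)} = \left(4 + N\right) j + N = j \left(4 + N\right) + N = N + j \left(4 + N\right)$)
$o - S{\left(C,238 \right)} = - \frac{115777}{219068} - \left(-117 + 4 \cdot 238 - 27846\right) = - \frac{115777}{219068} - \left(-117 + 952 - 27846\right) = - \frac{115777}{219068} - -27011 = - \frac{115777}{219068} + 27011 = \frac{5917129971}{219068}$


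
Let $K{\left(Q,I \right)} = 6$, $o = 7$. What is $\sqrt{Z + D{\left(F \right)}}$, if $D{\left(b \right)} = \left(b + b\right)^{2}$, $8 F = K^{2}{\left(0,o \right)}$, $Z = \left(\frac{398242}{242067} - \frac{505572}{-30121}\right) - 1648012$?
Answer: $\frac{i \sqrt{1787919802227417856834473}}{1041614301} \approx 1283.7 i$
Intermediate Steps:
$Z = - \frac{1716573670598954}{1041614301}$ ($Z = \left(398242 \cdot \frac{1}{242067} - - \frac{505572}{30121}\right) - 1648012 = \left(\frac{398242}{242067} + \frac{505572}{30121}\right) - 1648012 = \frac{19196820658}{1041614301} - 1648012 = - \frac{1716573670598954}{1041614301} \approx -1.648 \cdot 10^{6}$)
$F = \frac{9}{2}$ ($F = \frac{6^{2}}{8} = \frac{1}{8} \cdot 36 = \frac{9}{2} \approx 4.5$)
$D{\left(b \right)} = 4 b^{2}$ ($D{\left(b \right)} = \left(2 b\right)^{2} = 4 b^{2}$)
$\sqrt{Z + D{\left(F \right)}} = \sqrt{- \frac{1716573670598954}{1041614301} + 4 \left(\frac{9}{2}\right)^{2}} = \sqrt{- \frac{1716573670598954}{1041614301} + 4 \cdot \frac{81}{4}} = \sqrt{- \frac{1716573670598954}{1041614301} + 81} = \sqrt{- \frac{1716489299840573}{1041614301}} = \frac{i \sqrt{1787919802227417856834473}}{1041614301}$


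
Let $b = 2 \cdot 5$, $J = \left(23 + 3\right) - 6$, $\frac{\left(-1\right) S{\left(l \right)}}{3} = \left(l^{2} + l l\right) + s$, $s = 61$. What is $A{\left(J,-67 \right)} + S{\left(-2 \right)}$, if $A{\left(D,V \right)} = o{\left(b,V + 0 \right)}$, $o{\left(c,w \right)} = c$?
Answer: $-197$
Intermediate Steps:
$S{\left(l \right)} = -183 - 6 l^{2}$ ($S{\left(l \right)} = - 3 \left(\left(l^{2} + l l\right) + 61\right) = - 3 \left(\left(l^{2} + l^{2}\right) + 61\right) = - 3 \left(2 l^{2} + 61\right) = - 3 \left(61 + 2 l^{2}\right) = -183 - 6 l^{2}$)
$J = 20$ ($J = 26 - 6 = 20$)
$b = 10$
$A{\left(D,V \right)} = 10$
$A{\left(J,-67 \right)} + S{\left(-2 \right)} = 10 - \left(183 + 6 \left(-2\right)^{2}\right) = 10 - 207 = -197$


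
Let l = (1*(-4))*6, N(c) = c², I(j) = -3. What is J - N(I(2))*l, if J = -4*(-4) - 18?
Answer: 214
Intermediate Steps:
l = -24 (l = -4*6 = -24)
J = -2 (J = 16 - 18 = -2)
J - N(I(2))*l = -2 - (-3)²*(-24) = -2 - 9*(-24) = -2 - 1*(-216) = -2 + 216 = 214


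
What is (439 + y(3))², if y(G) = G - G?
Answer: 192721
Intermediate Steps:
y(G) = 0
(439 + y(3))² = (439 + 0)² = 439² = 192721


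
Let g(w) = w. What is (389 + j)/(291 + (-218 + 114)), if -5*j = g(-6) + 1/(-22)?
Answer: 42923/20570 ≈ 2.0867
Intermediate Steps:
j = 133/110 (j = -(-6 + 1/(-22))/5 = -(-6 - 1/22)/5 = -⅕*(-133/22) = 133/110 ≈ 1.2091)
(389 + j)/(291 + (-218 + 114)) = (389 + 133/110)/(291 + (-218 + 114)) = 42923/(110*(291 - 104)) = (42923/110)/187 = (42923/110)*(1/187) = 42923/20570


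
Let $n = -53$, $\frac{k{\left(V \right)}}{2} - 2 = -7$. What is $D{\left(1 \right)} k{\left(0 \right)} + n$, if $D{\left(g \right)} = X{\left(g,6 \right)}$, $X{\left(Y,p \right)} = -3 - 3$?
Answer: $7$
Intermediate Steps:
$X{\left(Y,p \right)} = -6$ ($X{\left(Y,p \right)} = -3 - 3 = -6$)
$D{\left(g \right)} = -6$
$k{\left(V \right)} = -10$ ($k{\left(V \right)} = 4 + 2 \left(-7\right) = 4 - 14 = -10$)
$D{\left(1 \right)} k{\left(0 \right)} + n = \left(-6\right) \left(-10\right) - 53 = 60 - 53 = 7$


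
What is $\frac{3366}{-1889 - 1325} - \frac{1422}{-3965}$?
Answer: $- \frac{4387941}{6371755} \approx -0.68865$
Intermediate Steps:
$\frac{3366}{-1889 - 1325} - \frac{1422}{-3965} = \frac{3366}{-3214} - - \frac{1422}{3965} = 3366 \left(- \frac{1}{3214}\right) + \frac{1422}{3965} = - \frac{1683}{1607} + \frac{1422}{3965} = - \frac{4387941}{6371755}$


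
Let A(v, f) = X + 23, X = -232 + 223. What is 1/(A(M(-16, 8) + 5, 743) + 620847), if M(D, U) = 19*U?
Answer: 1/620861 ≈ 1.6107e-6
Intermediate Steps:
X = -9
A(v, f) = 14 (A(v, f) = -9 + 23 = 14)
1/(A(M(-16, 8) + 5, 743) + 620847) = 1/(14 + 620847) = 1/620861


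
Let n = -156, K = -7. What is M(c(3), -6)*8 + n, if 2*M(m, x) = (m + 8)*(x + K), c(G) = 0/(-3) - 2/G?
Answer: -1612/3 ≈ -537.33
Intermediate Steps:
c(G) = -2/G (c(G) = 0*(-⅓) - 2/G = 0 - 2/G = -2/G)
M(m, x) = (-7 + x)*(8 + m)/2 (M(m, x) = ((m + 8)*(x - 7))/2 = ((8 + m)*(-7 + x))/2 = ((-7 + x)*(8 + m))/2 = (-7 + x)*(8 + m)/2)
M(c(3), -6)*8 + n = (-28 + 4*(-6) - (-7)/3 + (½)*(-2/3)*(-6))*8 - 156 = (-28 - 24 - (-7)/3 + (½)*(-2*⅓)*(-6))*8 - 156 = (-28 - 24 - 7/2*(-⅔) + (½)*(-⅔)*(-6))*8 - 156 = (-28 - 24 + 7/3 + 2)*8 - 156 = -143/3*8 - 156 = -1144/3 - 156 = -1612/3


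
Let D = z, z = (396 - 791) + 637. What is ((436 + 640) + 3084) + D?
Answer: 4402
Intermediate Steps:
z = 242 (z = -395 + 637 = 242)
D = 242
((436 + 640) + 3084) + D = ((436 + 640) + 3084) + 242 = (1076 + 3084) + 242 = 4160 + 242 = 4402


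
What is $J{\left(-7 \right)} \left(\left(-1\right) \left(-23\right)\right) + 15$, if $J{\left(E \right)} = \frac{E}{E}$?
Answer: $38$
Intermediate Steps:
$J{\left(E \right)} = 1$
$J{\left(-7 \right)} \left(\left(-1\right) \left(-23\right)\right) + 15 = 1 \left(\left(-1\right) \left(-23\right)\right) + 15 = 1 \cdot 23 + 15 = 23 + 15 = 38$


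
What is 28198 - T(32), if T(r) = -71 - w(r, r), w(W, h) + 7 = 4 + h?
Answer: 28298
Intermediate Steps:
w(W, h) = -3 + h (w(W, h) = -7 + (4 + h) = -3 + h)
T(r) = -68 - r (T(r) = -71 - (-3 + r) = -71 + (3 - r) = -68 - r)
28198 - T(32) = 28198 - (-68 - 1*32) = 28198 - (-68 - 32) = 28198 - 1*(-100) = 28198 + 100 = 28298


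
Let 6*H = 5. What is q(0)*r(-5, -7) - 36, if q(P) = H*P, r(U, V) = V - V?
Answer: -36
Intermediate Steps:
H = 5/6 (H = (1/6)*5 = 5/6 ≈ 0.83333)
r(U, V) = 0
q(P) = 5*P/6
q(0)*r(-5, -7) - 36 = ((5/6)*0)*0 - 36 = 0*0 - 36 = 0 - 36 = -36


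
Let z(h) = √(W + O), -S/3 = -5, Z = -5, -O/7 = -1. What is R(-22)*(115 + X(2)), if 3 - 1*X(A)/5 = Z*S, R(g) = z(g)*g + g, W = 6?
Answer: -11110 - 11110*√13 ≈ -51168.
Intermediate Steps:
O = 7 (O = -7*(-1) = 7)
S = 15 (S = -3*(-5) = 15)
z(h) = √13 (z(h) = √(6 + 7) = √13)
R(g) = g + g*√13 (R(g) = √13*g + g = g*√13 + g = g + g*√13)
X(A) = 390 (X(A) = 15 - (-25)*15 = 15 - 5*(-75) = 15 + 375 = 390)
R(-22)*(115 + X(2)) = (-22*(1 + √13))*(115 + 390) = (-22 - 22*√13)*505 = -11110 - 11110*√13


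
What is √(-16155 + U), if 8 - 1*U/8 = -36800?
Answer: √278309 ≈ 527.55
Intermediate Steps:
U = 294464 (U = 64 - 8*(-36800) = 64 + 294400 = 294464)
√(-16155 + U) = √(-16155 + 294464) = √278309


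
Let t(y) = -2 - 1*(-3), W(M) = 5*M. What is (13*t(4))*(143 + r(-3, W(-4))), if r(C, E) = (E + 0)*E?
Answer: 7059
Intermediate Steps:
r(C, E) = E² (r(C, E) = E*E = E²)
t(y) = 1 (t(y) = -2 + 3 = 1)
(13*t(4))*(143 + r(-3, W(-4))) = (13*1)*(143 + (5*(-4))²) = 13*(143 + (-20)²) = 13*(143 + 400) = 13*543 = 7059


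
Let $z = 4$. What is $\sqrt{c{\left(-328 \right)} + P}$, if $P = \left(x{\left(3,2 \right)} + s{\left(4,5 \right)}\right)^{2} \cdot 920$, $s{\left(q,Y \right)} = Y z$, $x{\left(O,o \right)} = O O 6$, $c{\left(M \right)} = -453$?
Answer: $\sqrt{5037467} \approx 2244.4$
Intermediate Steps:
$x{\left(O,o \right)} = 6 O^{2}$ ($x{\left(O,o \right)} = O^{2} \cdot 6 = 6 O^{2}$)
$s{\left(q,Y \right)} = 4 Y$ ($s{\left(q,Y \right)} = Y 4 = 4 Y$)
$P = 5037920$ ($P = \left(6 \cdot 3^{2} + 4 \cdot 5\right)^{2} \cdot 920 = \left(6 \cdot 9 + 20\right)^{2} \cdot 920 = \left(54 + 20\right)^{2} \cdot 920 = 74^{2} \cdot 920 = 5476 \cdot 920 = 5037920$)
$\sqrt{c{\left(-328 \right)} + P} = \sqrt{-453 + 5037920} = \sqrt{5037467}$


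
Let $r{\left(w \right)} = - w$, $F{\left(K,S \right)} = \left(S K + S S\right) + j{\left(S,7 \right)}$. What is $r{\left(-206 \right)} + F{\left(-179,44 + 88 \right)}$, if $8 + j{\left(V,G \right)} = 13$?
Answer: $-5993$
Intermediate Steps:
$j{\left(V,G \right)} = 5$ ($j{\left(V,G \right)} = -8 + 13 = 5$)
$F{\left(K,S \right)} = 5 + S^{2} + K S$ ($F{\left(K,S \right)} = \left(S K + S S\right) + 5 = \left(K S + S^{2}\right) + 5 = \left(S^{2} + K S\right) + 5 = 5 + S^{2} + K S$)
$r{\left(-206 \right)} + F{\left(-179,44 + 88 \right)} = \left(-1\right) \left(-206\right) + \left(5 + \left(44 + 88\right)^{2} - 179 \left(44 + 88\right)\right) = 206 + \left(5 + 132^{2} - 23628\right) = 206 + \left(5 + 17424 - 23628\right) = 206 - 6199 = -5993$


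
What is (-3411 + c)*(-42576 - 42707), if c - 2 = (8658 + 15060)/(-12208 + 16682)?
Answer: 649351072942/2237 ≈ 2.9028e+8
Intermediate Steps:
c = 16333/2237 (c = 2 + (8658 + 15060)/(-12208 + 16682) = 2 + 23718/4474 = 2 + 23718*(1/4474) = 2 + 11859/2237 = 16333/2237 ≈ 7.3013)
(-3411 + c)*(-42576 - 42707) = (-3411 + 16333/2237)*(-42576 - 42707) = -7614074/2237*(-85283) = 649351072942/2237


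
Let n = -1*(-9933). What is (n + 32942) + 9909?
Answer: 52784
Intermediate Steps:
n = 9933
(n + 32942) + 9909 = (9933 + 32942) + 9909 = 42875 + 9909 = 52784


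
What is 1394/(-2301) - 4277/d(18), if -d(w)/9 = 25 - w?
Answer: 464455/6903 ≈ 67.283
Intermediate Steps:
d(w) = -225 + 9*w (d(w) = -9*(25 - w) = -225 + 9*w)
1394/(-2301) - 4277/d(18) = 1394/(-2301) - 4277/(-225 + 9*18) = 1394*(-1/2301) - 4277/(-225 + 162) = -1394/2301 - 4277/(-63) = -1394/2301 - 4277*(-1/63) = -1394/2301 + 611/9 = 464455/6903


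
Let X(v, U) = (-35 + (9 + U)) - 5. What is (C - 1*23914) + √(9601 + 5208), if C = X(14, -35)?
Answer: -23980 + √14809 ≈ -23858.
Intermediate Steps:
X(v, U) = -31 + U (X(v, U) = (-26 + U) - 5 = -31 + U)
C = -66 (C = -31 - 35 = -66)
(C - 1*23914) + √(9601 + 5208) = (-66 - 1*23914) + √(9601 + 5208) = (-66 - 23914) + √14809 = -23980 + √14809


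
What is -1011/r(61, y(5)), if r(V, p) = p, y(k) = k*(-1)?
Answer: 1011/5 ≈ 202.20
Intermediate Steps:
y(k) = -k
-1011/r(61, y(5)) = -1011/((-1*5)) = -1011/(-5) = -1011*(-1/5) = 1011/5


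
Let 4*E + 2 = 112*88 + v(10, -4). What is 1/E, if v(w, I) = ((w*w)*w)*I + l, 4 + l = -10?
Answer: 1/1460 ≈ 0.00068493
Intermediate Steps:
l = -14 (l = -4 - 10 = -14)
v(w, I) = -14 + I*w³ (v(w, I) = ((w*w)*w)*I - 14 = (w²*w)*I - 14 = w³*I - 14 = I*w³ - 14 = -14 + I*w³)
E = 1460 (E = -½ + (112*88 + (-14 - 4*10³))/4 = -½ + (9856 + (-14 - 4*1000))/4 = -½ + (9856 + (-14 - 4000))/4 = -½ + (9856 - 4014)/4 = -½ + (¼)*5842 = -½ + 2921/2 = 1460)
1/E = 1/1460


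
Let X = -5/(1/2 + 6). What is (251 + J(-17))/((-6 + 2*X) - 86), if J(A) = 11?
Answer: -1703/608 ≈ -2.8010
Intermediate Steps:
X = -10/13 (X = -5/(½ + 6) = -5/13/2 = -5*2/13 = -10/13 ≈ -0.76923)
(251 + J(-17))/((-6 + 2*X) - 86) = (251 + 11)/((-6 + 2*(-10/13)) - 86) = 262/((-6 - 20/13) - 86) = 262/(-98/13 - 86) = 262/(-1216/13) = 262*(-13/1216) = -1703/608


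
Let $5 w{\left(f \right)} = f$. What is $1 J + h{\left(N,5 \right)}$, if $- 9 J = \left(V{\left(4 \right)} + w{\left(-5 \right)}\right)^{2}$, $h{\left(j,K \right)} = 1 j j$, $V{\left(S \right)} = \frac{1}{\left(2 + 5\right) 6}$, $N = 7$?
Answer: $\frac{776243}{15876} \approx 48.894$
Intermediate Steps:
$w{\left(f \right)} = \frac{f}{5}$
$V{\left(S \right)} = \frac{1}{42}$ ($V{\left(S \right)} = \frac{1}{7} \cdot \frac{1}{6} = \frac{1}{42}$)
$h{\left(j,K \right)} = j^{2}$ ($h{\left(j,K \right)} = j j = j^{2}$)
$J = - \frac{1681}{15876}$ ($J = - \frac{\left(\frac{1}{42} + \frac{1}{5} \left(-5\right)\right)^{2}}{9} = - \frac{\left(\frac{1}{42} - 1\right)^{2}}{9} = - \frac{\left(- \frac{41}{42}\right)^{2}}{9} = \left(- \frac{1}{9}\right) \frac{1681}{1764} = - \frac{1681}{15876} \approx -0.10588$)
$1 J + h{\left(N,5 \right)} = 1 \left(- \frac{1681}{15876}\right) + 7^{2} = - \frac{1681}{15876} + 49 = \frac{776243}{15876}$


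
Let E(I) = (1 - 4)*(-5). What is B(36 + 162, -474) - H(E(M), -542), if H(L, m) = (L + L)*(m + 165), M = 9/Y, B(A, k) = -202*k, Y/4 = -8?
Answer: 107058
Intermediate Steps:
Y = -32 (Y = 4*(-8) = -32)
M = -9/32 (M = 9/(-32) = 9*(-1/32) = -9/32 ≈ -0.28125)
E(I) = 15 (E(I) = -3*(-5) = 15)
H(L, m) = 2*L*(165 + m) (H(L, m) = (2*L)*(165 + m) = 2*L*(165 + m))
B(36 + 162, -474) - H(E(M), -542) = -202*(-474) - 2*15*(165 - 542) = 95748 - 2*15*(-377) = 95748 - 1*(-11310) = 95748 + 11310 = 107058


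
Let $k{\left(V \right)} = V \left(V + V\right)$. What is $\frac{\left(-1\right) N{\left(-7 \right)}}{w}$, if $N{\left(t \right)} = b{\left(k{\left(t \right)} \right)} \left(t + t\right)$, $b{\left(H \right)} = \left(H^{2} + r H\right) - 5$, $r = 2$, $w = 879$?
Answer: $\frac{45710}{293} \approx 156.01$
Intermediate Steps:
$k{\left(V \right)} = 2 V^{2}$ ($k{\left(V \right)} = V 2 V = 2 V^{2}$)
$b{\left(H \right)} = -5 + H^{2} + 2 H$ ($b{\left(H \right)} = \left(H^{2} + 2 H\right) - 5 = -5 + H^{2} + 2 H$)
$N{\left(t \right)} = 2 t \left(-5 + 4 t^{2} + 4 t^{4}\right)$ ($N{\left(t \right)} = \left(-5 + \left(2 t^{2}\right)^{2} + 2 \cdot 2 t^{2}\right) \left(t + t\right) = \left(-5 + 4 t^{4} + 4 t^{2}\right) 2 t = \left(-5 + 4 t^{2} + 4 t^{4}\right) 2 t = 2 t \left(-5 + 4 t^{2} + 4 t^{4}\right)$)
$\frac{\left(-1\right) N{\left(-7 \right)}}{w} = \frac{\left(-1\right) \left(\left(-10\right) \left(-7\right) + 8 \left(-7\right)^{3} + 8 \left(-7\right)^{5}\right)}{879} = - (70 + 8 \left(-343\right) + 8 \left(-16807\right)) \frac{1}{879} = - (70 - 2744 - 134456) \frac{1}{879} = \left(-1\right) \left(-137130\right) \frac{1}{879} = 137130 \cdot \frac{1}{879} = \frac{45710}{293}$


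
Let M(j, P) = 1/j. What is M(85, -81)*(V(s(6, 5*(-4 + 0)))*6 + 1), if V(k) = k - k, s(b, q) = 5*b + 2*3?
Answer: 1/85 ≈ 0.011765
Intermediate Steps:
s(b, q) = 6 + 5*b (s(b, q) = 5*b + 6 = 6 + 5*b)
V(k) = 0
M(85, -81)*(V(s(6, 5*(-4 + 0)))*6 + 1) = (0*6 + 1)/85 = (0 + 1)/85 = (1/85)*1 = 1/85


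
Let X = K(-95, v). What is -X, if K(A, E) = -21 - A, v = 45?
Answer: -74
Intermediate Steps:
X = 74 (X = -21 - 1*(-95) = -21 + 95 = 74)
-X = -1*74 = -74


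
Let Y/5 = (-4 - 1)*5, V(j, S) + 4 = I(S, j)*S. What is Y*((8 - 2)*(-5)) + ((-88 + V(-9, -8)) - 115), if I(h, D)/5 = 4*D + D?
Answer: 5343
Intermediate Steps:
I(h, D) = 25*D (I(h, D) = 5*(4*D + D) = 5*(5*D) = 25*D)
V(j, S) = -4 + 25*S*j (V(j, S) = -4 + (25*j)*S = -4 + 25*S*j)
Y = -125 (Y = 5*((-4 - 1)*5) = 5*(-5*5) = 5*(-25) = -125)
Y*((8 - 2)*(-5)) + ((-88 + V(-9, -8)) - 115) = -125*(8 - 2)*(-5) + ((-88 + (-4 + 25*(-8)*(-9))) - 115) = -750*(-5) + ((-88 + (-4 + 1800)) - 115) = -125*(-30) + ((-88 + 1796) - 115) = 3750 + (1708 - 115) = 3750 + 1593 = 5343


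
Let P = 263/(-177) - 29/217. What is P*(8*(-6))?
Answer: 995264/12803 ≈ 77.737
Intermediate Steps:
P = -62204/38409 (P = 263*(-1/177) - 29*1/217 = -263/177 - 29/217 = -62204/38409 ≈ -1.6195)
P*(8*(-6)) = -497632*(-6)/38409 = -62204/38409*(-48) = 995264/12803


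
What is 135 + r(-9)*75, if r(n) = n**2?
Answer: 6210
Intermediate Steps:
135 + r(-9)*75 = 135 + (-9)**2*75 = 135 + 81*75 = 135 + 6075 = 6210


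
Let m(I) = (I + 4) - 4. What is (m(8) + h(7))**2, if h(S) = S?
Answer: 225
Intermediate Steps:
m(I) = I (m(I) = (4 + I) - 4 = I)
(m(8) + h(7))**2 = (8 + 7)**2 = 15**2 = 225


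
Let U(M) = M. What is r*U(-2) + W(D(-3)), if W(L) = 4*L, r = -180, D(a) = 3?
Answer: 372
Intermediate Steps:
r*U(-2) + W(D(-3)) = -180*(-2) + 4*3 = 360 + 12 = 372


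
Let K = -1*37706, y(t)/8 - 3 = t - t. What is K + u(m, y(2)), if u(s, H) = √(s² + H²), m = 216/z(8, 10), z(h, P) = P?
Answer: -37706 + 12*√181/5 ≈ -37674.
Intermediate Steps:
y(t) = 24 (y(t) = 24 + 8*(t - t) = 24 + 8*0 = 24 + 0 = 24)
K = -37706
m = 108/5 (m = 216/10 = 216*(⅒) = 108/5 ≈ 21.600)
u(s, H) = √(H² + s²)
K + u(m, y(2)) = -37706 + √(24² + (108/5)²) = -37706 + √(576 + 11664/25) = -37706 + √(26064/25) = -37706 + 12*√181/5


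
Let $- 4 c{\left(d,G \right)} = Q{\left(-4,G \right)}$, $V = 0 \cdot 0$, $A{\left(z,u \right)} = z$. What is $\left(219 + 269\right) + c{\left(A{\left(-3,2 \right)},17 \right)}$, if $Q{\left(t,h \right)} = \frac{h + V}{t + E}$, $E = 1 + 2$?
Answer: $\frac{1969}{4} \approx 492.25$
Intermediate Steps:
$E = 3$
$V = 0$
$Q{\left(t,h \right)} = \frac{h}{3 + t}$ ($Q{\left(t,h \right)} = \frac{h + 0}{t + 3} = \frac{h}{3 + t}$)
$c{\left(d,G \right)} = \frac{G}{4}$ ($c{\left(d,G \right)} = - \frac{G \frac{1}{3 - 4}}{4} = - \frac{G \frac{1}{-1}}{4} = - \frac{G \left(-1\right)}{4} = - \frac{\left(-1\right) G}{4} = \frac{G}{4}$)
$\left(219 + 269\right) + c{\left(A{\left(-3,2 \right)},17 \right)} = \left(219 + 269\right) + \frac{1}{4} \cdot 17 = 488 + \frac{17}{4} = \frac{1969}{4}$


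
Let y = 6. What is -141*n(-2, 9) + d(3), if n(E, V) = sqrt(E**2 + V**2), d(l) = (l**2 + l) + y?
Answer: 18 - 141*sqrt(85) ≈ -1282.0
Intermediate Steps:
d(l) = 6 + l + l**2 (d(l) = (l**2 + l) + 6 = (l + l**2) + 6 = 6 + l + l**2)
-141*n(-2, 9) + d(3) = -141*sqrt((-2)**2 + 9**2) + (6 + 3 + 3**2) = -141*sqrt(4 + 81) + (6 + 3 + 9) = -141*sqrt(85) + 18 = 18 - 141*sqrt(85)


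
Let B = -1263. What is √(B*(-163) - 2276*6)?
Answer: 9*√2373 ≈ 438.42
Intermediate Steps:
√(B*(-163) - 2276*6) = √(-1263*(-163) - 2276*6) = √(205869 - 13656) = √192213 = 9*√2373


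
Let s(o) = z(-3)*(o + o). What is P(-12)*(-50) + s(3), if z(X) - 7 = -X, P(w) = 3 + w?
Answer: 510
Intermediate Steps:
z(X) = 7 - X
s(o) = 20*o (s(o) = (7 - 1*(-3))*(o + o) = (7 + 3)*(2*o) = 10*(2*o) = 20*o)
P(-12)*(-50) + s(3) = (3 - 12)*(-50) + 20*3 = -9*(-50) + 60 = 450 + 60 = 510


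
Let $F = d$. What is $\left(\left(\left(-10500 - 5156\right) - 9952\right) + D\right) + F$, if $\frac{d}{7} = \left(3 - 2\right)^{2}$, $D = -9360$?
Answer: $-34961$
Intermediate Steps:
$d = 7$ ($d = 7 \left(3 - 2\right)^{2} = 7 \cdot 1^{2} = 7 \cdot 1 = 7$)
$F = 7$
$\left(\left(\left(-10500 - 5156\right) - 9952\right) + D\right) + F = \left(\left(\left(-10500 - 5156\right) - 9952\right) - 9360\right) + 7 = \left(\left(-15656 - 9952\right) - 9360\right) + 7 = \left(-25608 - 9360\right) + 7 = -34968 + 7 = -34961$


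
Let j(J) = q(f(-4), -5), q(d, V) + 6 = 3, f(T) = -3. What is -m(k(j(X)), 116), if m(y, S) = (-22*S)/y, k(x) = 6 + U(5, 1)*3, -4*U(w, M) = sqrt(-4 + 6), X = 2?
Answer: 40832/93 + 5104*sqrt(2)/93 ≈ 516.67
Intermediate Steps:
U(w, M) = -sqrt(2)/4 (U(w, M) = -sqrt(-4 + 6)/4 = -sqrt(2)/4)
q(d, V) = -3 (q(d, V) = -6 + 3 = -3)
j(J) = -3
k(x) = 6 - 3*sqrt(2)/4 (k(x) = 6 - sqrt(2)/4*3 = 6 - 3*sqrt(2)/4)
m(y, S) = -22*S/y
-m(k(j(X)), 116) = -(-22)*116/(6 - 3*sqrt(2)/4) = -(-2552)/(6 - 3*sqrt(2)/4) = 2552/(6 - 3*sqrt(2)/4)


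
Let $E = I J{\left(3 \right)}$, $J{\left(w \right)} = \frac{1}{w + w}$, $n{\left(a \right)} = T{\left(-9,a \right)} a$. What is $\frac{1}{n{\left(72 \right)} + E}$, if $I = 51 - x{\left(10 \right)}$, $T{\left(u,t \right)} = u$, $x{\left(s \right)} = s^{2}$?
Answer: $- \frac{6}{3937} \approx -0.001524$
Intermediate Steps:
$I = -49$ ($I = 51 - 10^{2} = 51 - 100 = -49$)
$n{\left(a \right)} = - 9 a$
$J{\left(w \right)} = \frac{1}{2 w}$
$E = - \frac{49}{6}$ ($E = - 49 \frac{1}{2 \cdot 3} = - 49 \cdot \frac{1}{2} \cdot \frac{1}{3} = \left(-49\right) \frac{1}{6} = - \frac{49}{6} \approx -8.1667$)
$\frac{1}{n{\left(72 \right)} + E} = \frac{1}{\left(-9\right) 72 - \frac{49}{6}} = \frac{1}{-648 - \frac{49}{6}} = \frac{1}{- \frac{3937}{6}} = - \frac{6}{3937}$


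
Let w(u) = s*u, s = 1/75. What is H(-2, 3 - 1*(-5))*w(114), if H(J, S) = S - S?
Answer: 0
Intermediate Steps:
H(J, S) = 0
s = 1/75 ≈ 0.013333
w(u) = u/75
H(-2, 3 - 1*(-5))*w(114) = 0*((1/75)*114) = 0*(38/25) = 0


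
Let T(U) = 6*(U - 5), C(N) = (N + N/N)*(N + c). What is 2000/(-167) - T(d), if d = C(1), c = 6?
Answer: -11018/167 ≈ -65.976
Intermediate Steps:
C(N) = (1 + N)*(6 + N) (C(N) = (N + N/N)*(N + 6) = (N + 1)*(6 + N) = (1 + N)*(6 + N))
d = 14 (d = 6 + 1² + 7*1 = 6 + 1 + 7 = 14)
T(U) = -30 + 6*U (T(U) = 6*(-5 + U) = -30 + 6*U)
2000/(-167) - T(d) = 2000/(-167) - (-30 + 6*14) = 2000*(-1/167) - (-30 + 84) = -2000/167 - 1*54 = -2000/167 - 54 = -11018/167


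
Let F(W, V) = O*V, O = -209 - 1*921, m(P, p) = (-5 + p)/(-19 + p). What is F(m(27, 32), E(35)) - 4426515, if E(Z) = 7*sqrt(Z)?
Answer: -4426515 - 7910*sqrt(35) ≈ -4.4733e+6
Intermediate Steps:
m(P, p) = (-5 + p)/(-19 + p)
O = -1130 (O = -209 - 921 = -1130)
F(W, V) = -1130*V
F(m(27, 32), E(35)) - 4426515 = -7910*sqrt(35) - 4426515 = -4426515 - 7910*sqrt(35)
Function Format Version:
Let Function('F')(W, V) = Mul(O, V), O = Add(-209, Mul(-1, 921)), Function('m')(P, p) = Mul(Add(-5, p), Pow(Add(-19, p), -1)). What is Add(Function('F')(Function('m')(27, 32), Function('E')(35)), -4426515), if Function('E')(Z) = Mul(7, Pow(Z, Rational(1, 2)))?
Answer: Add(-4426515, Mul(-7910, Pow(35, Rational(1, 2)))) ≈ -4.4733e+6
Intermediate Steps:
Function('m')(P, p) = Mul(Pow(Add(-19, p), -1), Add(-5, p))
O = -1130 (O = Add(-209, -921) = -1130)
Function('F')(W, V) = Mul(-1130, V)
Add(Function('F')(Function('m')(27, 32), Function('E')(35)), -4426515) = Add(Mul(-1130, Mul(7, Pow(35, Rational(1, 2)))), -4426515) = Add(Mul(-7910, Pow(35, Rational(1, 2))), -4426515) = Add(-4426515, Mul(-7910, Pow(35, Rational(1, 2))))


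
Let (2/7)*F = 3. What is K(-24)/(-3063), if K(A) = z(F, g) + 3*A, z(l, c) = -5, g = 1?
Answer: 77/3063 ≈ 0.025139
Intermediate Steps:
F = 21/2 (F = (7/2)*3 = 21/2 ≈ 10.500)
K(A) = -5 + 3*A
K(-24)/(-3063) = (-5 + 3*(-24))/(-3063) = (-5 - 72)*(-1/3063) = -77*(-1/3063) = 77/3063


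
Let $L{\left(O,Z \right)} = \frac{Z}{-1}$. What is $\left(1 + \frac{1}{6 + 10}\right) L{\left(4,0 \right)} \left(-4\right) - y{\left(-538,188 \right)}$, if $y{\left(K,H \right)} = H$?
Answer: $-188$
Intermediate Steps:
$L{\left(O,Z \right)} = - Z$ ($L{\left(O,Z \right)} = Z \left(-1\right) = - Z$)
$\left(1 + \frac{1}{6 + 10}\right) L{\left(4,0 \right)} \left(-4\right) - y{\left(-538,188 \right)} = \left(1 + \frac{1}{6 + 10}\right) \left(\left(-1\right) 0\right) \left(-4\right) - 188 = \left(1 + \frac{1}{16}\right) 0 \left(-4\right) - 188 = \frac{17}{16} \cdot 0 \left(-4\right) - 188 = 0 \left(-4\right) - 188 = 0 - 188 = -188$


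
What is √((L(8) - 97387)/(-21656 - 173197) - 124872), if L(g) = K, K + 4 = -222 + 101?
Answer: 16*I*√2057761539103/64951 ≈ 353.37*I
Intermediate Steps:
K = -125 (K = -4 + (-222 + 101) = -4 - 121 = -125)
L(g) = -125
√((L(8) - 97387)/(-21656 - 173197) - 124872) = √((-125 - 97387)/(-21656 - 173197) - 124872) = √(-97512/(-194853) - 124872) = √(-97512*(-1/194853) - 124872) = √(32504/64951 - 124872) = √(-8110528768/64951) = 16*I*√2057761539103/64951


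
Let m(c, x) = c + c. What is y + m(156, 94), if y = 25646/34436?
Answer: 5384839/17218 ≈ 312.74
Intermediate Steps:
m(c, x) = 2*c
y = 12823/17218 (y = 25646*(1/34436) = 12823/17218 ≈ 0.74474)
y + m(156, 94) = 12823/17218 + 2*156 = 12823/17218 + 312 = 5384839/17218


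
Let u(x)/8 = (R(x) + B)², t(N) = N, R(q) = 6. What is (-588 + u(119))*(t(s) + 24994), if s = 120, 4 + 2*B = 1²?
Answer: -10698564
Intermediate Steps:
B = -3/2 (B = -2 + (½)*1² = -2 + (½)*1 = -2 + ½ = -3/2 ≈ -1.5000)
u(x) = 162 (u(x) = 8*(6 - 3/2)² = 8*(9/2)² = 8*(81/4) = 162)
(-588 + u(119))*(t(s) + 24994) = (-588 + 162)*(120 + 24994) = -426*25114 = -10698564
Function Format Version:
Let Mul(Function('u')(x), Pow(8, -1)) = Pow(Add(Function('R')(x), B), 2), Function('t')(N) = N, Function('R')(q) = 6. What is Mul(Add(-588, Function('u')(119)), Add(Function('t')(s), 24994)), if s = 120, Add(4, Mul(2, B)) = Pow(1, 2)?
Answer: -10698564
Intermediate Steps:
B = Rational(-3, 2) (B = Add(-2, Mul(Rational(1, 2), Pow(1, 2))) = Add(-2, Mul(Rational(1, 2), 1)) = Add(-2, Rational(1, 2)) = Rational(-3, 2) ≈ -1.5000)
Function('u')(x) = 162 (Function('u')(x) = Mul(8, Pow(Add(6, Rational(-3, 2)), 2)) = Mul(8, Pow(Rational(9, 2), 2)) = Mul(8, Rational(81, 4)) = 162)
Mul(Add(-588, Function('u')(119)), Add(Function('t')(s), 24994)) = Mul(Add(-588, 162), Add(120, 24994)) = Mul(-426, 25114) = -10698564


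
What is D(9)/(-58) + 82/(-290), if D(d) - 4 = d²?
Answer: -507/290 ≈ -1.7483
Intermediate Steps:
D(d) = 4 + d²
D(9)/(-58) + 82/(-290) = (4 + 9²)/(-58) + 82/(-290) = (4 + 81)*(-1/58) + 82*(-1/290) = 85*(-1/58) - 41/145 = -85/58 - 41/145 = -507/290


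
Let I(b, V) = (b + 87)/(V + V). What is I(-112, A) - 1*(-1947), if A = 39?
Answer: 151841/78 ≈ 1946.7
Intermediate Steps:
I(b, V) = (87 + b)/(2*V) (I(b, V) = (87 + b)/((2*V)) = (87 + b)*(1/(2*V)) = (87 + b)/(2*V))
I(-112, A) - 1*(-1947) = (½)*(87 - 112)/39 - 1*(-1947) = (½)*(1/39)*(-25) + 1947 = -25/78 + 1947 = 151841/78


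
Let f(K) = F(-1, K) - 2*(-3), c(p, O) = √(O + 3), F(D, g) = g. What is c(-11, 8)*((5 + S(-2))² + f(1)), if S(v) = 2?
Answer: 56*√11 ≈ 185.73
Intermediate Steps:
c(p, O) = √(3 + O)
f(K) = 6 + K (f(K) = K - 2*(-3) = K + 6 = 6 + K)
c(-11, 8)*((5 + S(-2))² + f(1)) = √(3 + 8)*((5 + 2)² + (6 + 1)) = √11*(7² + 7) = √11*(49 + 7) = √11*56 = 56*√11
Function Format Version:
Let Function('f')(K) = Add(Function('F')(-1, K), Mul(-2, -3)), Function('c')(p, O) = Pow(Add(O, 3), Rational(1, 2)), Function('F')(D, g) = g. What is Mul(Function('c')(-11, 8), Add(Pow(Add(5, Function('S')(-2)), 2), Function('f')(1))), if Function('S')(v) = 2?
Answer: Mul(56, Pow(11, Rational(1, 2))) ≈ 185.73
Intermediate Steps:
Function('c')(p, O) = Pow(Add(3, O), Rational(1, 2))
Function('f')(K) = Add(6, K) (Function('f')(K) = Add(K, Mul(-2, -3)) = Add(K, 6) = Add(6, K))
Mul(Function('c')(-11, 8), Add(Pow(Add(5, Function('S')(-2)), 2), Function('f')(1))) = Mul(Pow(Add(3, 8), Rational(1, 2)), Add(Pow(Add(5, 2), 2), Add(6, 1))) = Mul(Pow(11, Rational(1, 2)), Add(Pow(7, 2), 7)) = Mul(Pow(11, Rational(1, 2)), Add(49, 7)) = Mul(Pow(11, Rational(1, 2)), 56) = Mul(56, Pow(11, Rational(1, 2)))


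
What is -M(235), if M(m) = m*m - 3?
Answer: -55222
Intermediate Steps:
M(m) = -3 + m**2 (M(m) = m**2 - 3 = -3 + m**2)
-M(235) = -(-3 + 235**2) = -(-3 + 55225) = -1*55222 = -55222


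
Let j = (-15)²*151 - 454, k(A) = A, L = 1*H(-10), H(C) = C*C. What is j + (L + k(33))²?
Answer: 51210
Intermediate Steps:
H(C) = C²
L = 100 (L = 1*(-10)² = 1*100 = 100)
j = 33521 (j = 225*151 - 454 = 33975 - 454 = 33521)
j + (L + k(33))² = 33521 + (100 + 33)² = 33521 + 133² = 33521 + 17689 = 51210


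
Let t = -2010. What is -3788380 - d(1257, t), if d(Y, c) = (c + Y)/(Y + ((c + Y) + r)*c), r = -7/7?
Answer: -1915401139369/505599 ≈ -3.7884e+6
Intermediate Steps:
r = -1 (r = -7*⅐ = -1)
d(Y, c) = (Y + c)/(Y + c*(-1 + Y + c)) (d(Y, c) = (c + Y)/(Y + ((c + Y) - 1)*c) = (Y + c)/(Y + ((Y + c) - 1)*c) = (Y + c)/(Y + (-1 + Y + c)*c) = (Y + c)/(Y + c*(-1 + Y + c)))
-3788380 - d(1257, t) = -3788380 - (1257 - 2010)/(1257 + (-2010)² - 1*(-2010) + 1257*(-2010)) = -3788380 - (-753)/(1257 + 4040100 + 2010 - 2526570) = -3788380 - (-753)/1516797 = -3788380 - 1*(-251/505599) = -3788380 + 251/505599 = -1915401139369/505599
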